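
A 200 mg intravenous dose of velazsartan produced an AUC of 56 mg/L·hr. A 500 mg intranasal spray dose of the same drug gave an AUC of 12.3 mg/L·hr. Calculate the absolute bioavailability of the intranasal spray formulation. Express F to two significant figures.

F = 0.088

F = (AUC_ev / D_ev) / (AUC_iv / D_iv)
  = (12.3/500) / (56/200)
  = 0.0246 / 0.28 = 0.0879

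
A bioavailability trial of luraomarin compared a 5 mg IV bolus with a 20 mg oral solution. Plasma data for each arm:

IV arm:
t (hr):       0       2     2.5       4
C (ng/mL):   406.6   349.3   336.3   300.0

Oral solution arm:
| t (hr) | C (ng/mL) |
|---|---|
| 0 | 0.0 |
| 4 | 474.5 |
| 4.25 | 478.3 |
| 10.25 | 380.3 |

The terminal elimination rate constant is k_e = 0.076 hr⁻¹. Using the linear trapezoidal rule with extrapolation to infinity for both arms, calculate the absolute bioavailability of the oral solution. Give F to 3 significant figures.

F = 0.404

Trapezoidal AUC_0→4 (IV):
  [0→2]: (406.6+349.3)/2 × 2 = 755.9
  [2→2.5]: (349.3+336.3)/2 × 0.5 = 171.4
  [2.5→4]: (336.3+300.0)/2 × 1.5 = 477.225
  Sum = 1404.525 ng/mL·hr
IV tail: 300.0/0.076 = 3947.368; AUC_iv,0→∞ = 1404.525 + 3947.368 = 5351.893 ng/mL·hr
Trapezoidal AUC_0→10.25 (oral solution):
  [0→4]: (0.0+474.5)/2 × 4 = 949.0
  [4→4.25]: (474.5+478.3)/2 × 0.25 = 119.1
  [4.25→10.25]: (478.3+380.3)/2 × 6 = 2575.8
  Sum = 3643.9 ng/mL·hr
oral solution tail: 380.3/0.076 = 5003.947; AUC_ev,0→∞ = 3643.9 + 5003.947 = 8647.847 ng/mL·hr
F = (AUC_ev/D_ev)/(AUC_iv/D_iv) = (8647.847/20)/(5351.893/5) = 432.39235/1070.3786 = 0.4040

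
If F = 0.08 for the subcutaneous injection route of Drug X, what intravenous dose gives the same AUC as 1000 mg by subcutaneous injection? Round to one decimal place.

Systemic exposure from an extravascular dose = F × D_ev, so the equivalent IV dose is F × D_ev.
D_iv = F × D_ev = 0.08 × 1000 = 80 mg

D_iv = 80.0 mg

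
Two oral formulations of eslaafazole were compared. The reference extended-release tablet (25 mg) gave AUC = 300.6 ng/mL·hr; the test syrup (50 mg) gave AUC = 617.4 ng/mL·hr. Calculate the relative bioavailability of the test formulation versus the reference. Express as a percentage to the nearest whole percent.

F_rel = (AUC_test/D_test) / (AUC_ref/D_ref)
      = (617.4/50) / (300.6/25)
      = 12.348 / 12.024 = 1.0269 = 102.69%

F_rel = 103%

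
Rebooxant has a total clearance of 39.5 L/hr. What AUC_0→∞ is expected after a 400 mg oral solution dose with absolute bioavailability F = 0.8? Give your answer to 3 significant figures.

AUC_0→∞ = F × Dose / CL
        = 0.8 × 400 / 39.5 = 8.10127 mg/L·hr

AUC = 8.10 mg/L·hr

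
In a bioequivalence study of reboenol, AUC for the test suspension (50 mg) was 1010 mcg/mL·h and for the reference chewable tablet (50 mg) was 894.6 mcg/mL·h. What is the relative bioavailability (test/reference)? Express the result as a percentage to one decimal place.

F_rel = 112.9%

F_rel = (AUC_test/D_test) / (AUC_ref/D_ref)
      = (1010/50) / (894.6/50)
      = 20.2 / 17.892 = 1.1290 = 112.90%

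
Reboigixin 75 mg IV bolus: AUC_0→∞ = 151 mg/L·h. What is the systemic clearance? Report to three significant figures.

CL = 0.497 L/h

CL = Dose_iv / AUC_0→∞
   = 75 / 151 = 0.496689 L/h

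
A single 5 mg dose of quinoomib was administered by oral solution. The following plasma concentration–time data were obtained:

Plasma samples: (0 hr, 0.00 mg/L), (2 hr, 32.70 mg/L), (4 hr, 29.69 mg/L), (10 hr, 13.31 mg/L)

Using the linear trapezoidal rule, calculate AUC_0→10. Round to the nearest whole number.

AUC = 224 mg/L·hr

Trapezoidal AUC_0→10:
  [0→2]: (0.00+32.70)/2 × 2 = 32.7
  [2→4]: (32.70+29.69)/2 × 2 = 62.39
  [4→10]: (29.69+13.31)/2 × 6 = 129.0
  Sum = 224.09 mg/L·hr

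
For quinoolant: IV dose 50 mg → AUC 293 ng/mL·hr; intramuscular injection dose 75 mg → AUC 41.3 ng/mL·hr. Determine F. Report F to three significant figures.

F = 0.0940

F = (AUC_ev / D_ev) / (AUC_iv / D_iv)
  = (41.3/75) / (293/50)
  = 0.550667 / 5.86 = 0.0940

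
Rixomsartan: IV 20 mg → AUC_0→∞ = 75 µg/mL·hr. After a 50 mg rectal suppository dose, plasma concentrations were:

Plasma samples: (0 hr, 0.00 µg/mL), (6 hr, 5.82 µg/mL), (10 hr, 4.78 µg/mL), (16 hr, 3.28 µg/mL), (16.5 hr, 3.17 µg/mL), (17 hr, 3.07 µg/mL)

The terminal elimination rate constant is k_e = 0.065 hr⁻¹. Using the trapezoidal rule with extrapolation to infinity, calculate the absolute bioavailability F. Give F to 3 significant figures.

F = 0.604

Trapezoidal AUC_0→17 (rectal suppository):
  [0→6]: (0.00+5.82)/2 × 6 = 17.46
  [6→10]: (5.82+4.78)/2 × 4 = 21.2
  [10→16]: (4.78+3.28)/2 × 6 = 24.18
  [16→16.5]: (3.28+3.17)/2 × 0.5 = 1.6125
  [16.5→17]: (3.17+3.07)/2 × 0.5 = 1.56
  Sum = 66.0125 µg/mL·hr
Tail: C_last/k_e = 3.07/0.065 = 47.231
AUC_0→∞ (rectal suppository) = 66.0125 + 47.231 = 113.2435 µg/mL·hr
F = (AUC_ev/D_ev)/(AUC_iv/D_iv) = (113.2435/50)/(75/20) = 2.26487/3.75 = 0.6040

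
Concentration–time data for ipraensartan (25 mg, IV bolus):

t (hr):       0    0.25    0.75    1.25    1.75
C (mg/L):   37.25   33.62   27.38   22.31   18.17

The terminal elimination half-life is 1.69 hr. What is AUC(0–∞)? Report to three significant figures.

Trapezoidal AUC_0→1.75:
  [0→0.25]: (37.25+33.62)/2 × 0.25 = 8.85875
  [0.25→0.75]: (33.62+27.38)/2 × 0.5 = 15.25
  [0.75→1.25]: (27.38+22.31)/2 × 0.5 = 12.4225
  [1.25→1.75]: (22.31+18.17)/2 × 0.5 = 10.12
  Sum = 46.65125 mg/L·hr
k_e = ln2 / t½ = 0.693147 / 1.69 = 0.4101 hr^-1
Extrapolated tail: C_last / k_e = 18.17 / 0.4101 = 44.306
AUC_0→∞ = 46.65125 + 44.306 = 90.95725 mg/L·hr

AUC = 91.0 mg/L·hr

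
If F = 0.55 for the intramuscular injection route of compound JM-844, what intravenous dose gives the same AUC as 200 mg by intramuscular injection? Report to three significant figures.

D_iv = 110 mg

Systemic exposure from an extravascular dose = F × D_ev, so the equivalent IV dose is F × D_ev.
D_iv = F × D_ev = 0.55 × 200 = 110 mg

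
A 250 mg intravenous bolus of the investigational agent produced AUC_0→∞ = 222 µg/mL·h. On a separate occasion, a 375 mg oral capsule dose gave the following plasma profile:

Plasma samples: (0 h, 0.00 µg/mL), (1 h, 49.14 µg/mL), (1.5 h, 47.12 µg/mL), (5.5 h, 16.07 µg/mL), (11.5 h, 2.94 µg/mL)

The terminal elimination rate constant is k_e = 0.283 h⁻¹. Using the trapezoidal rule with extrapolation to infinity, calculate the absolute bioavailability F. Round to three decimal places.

Trapezoidal AUC_0→11.5 (oral capsule):
  [0→1]: (0.00+49.14)/2 × 1 = 24.57
  [1→1.5]: (49.14+47.12)/2 × 0.5 = 24.065
  [1.5→5.5]: (47.12+16.07)/2 × 4 = 126.38
  [5.5→11.5]: (16.07+2.94)/2 × 6 = 57.03
  Sum = 232.045 µg/mL·h
Tail: C_last/k_e = 2.94/0.283 = 10.389
AUC_0→∞ (oral capsule) = 232.045 + 10.389 = 242.434 µg/mL·h
F = (AUC_ev/D_ev)/(AUC_iv/D_iv) = (242.434/375)/(222/250) = 0.646491/0.888 = 0.7280

F = 0.728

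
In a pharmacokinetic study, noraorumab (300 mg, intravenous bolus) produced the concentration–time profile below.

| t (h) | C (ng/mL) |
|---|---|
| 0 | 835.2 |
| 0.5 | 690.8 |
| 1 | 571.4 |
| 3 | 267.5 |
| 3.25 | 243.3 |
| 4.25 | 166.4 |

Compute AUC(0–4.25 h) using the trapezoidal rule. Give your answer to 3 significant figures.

AUC = 1800 ng/mL·h

Trapezoidal AUC_0→4.25:
  [0→0.5]: (835.2+690.8)/2 × 0.5 = 381.5
  [0.5→1]: (690.8+571.4)/2 × 0.5 = 315.55
  [1→3]: (571.4+267.5)/2 × 2 = 838.9
  [3→3.25]: (267.5+243.3)/2 × 0.25 = 63.85
  [3.25→4.25]: (243.3+166.4)/2 × 1 = 204.85
  Sum = 1804.65 ng/mL·h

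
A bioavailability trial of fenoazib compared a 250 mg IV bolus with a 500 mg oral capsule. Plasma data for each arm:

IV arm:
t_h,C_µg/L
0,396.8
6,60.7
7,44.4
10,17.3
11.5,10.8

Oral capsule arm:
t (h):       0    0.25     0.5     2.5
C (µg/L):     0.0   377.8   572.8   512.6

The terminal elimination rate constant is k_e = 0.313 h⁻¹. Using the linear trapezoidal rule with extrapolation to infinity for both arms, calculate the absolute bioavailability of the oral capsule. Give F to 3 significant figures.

Trapezoidal AUC_0→11.5 (IV):
  [0→6]: (396.8+60.7)/2 × 6 = 1372.5
  [6→7]: (60.7+44.4)/2 × 1 = 52.55
  [7→10]: (44.4+17.3)/2 × 3 = 92.55
  [10→11.5]: (17.3+10.8)/2 × 1.5 = 21.075
  Sum = 1538.675 µg/L·h
IV tail: 10.8/0.313 = 34.505; AUC_iv,0→∞ = 1538.675 + 34.505 = 1573.18 µg/L·h
Trapezoidal AUC_0→2.5 (oral capsule):
  [0→0.25]: (0.0+377.8)/2 × 0.25 = 47.225
  [0.25→0.5]: (377.8+572.8)/2 × 0.25 = 118.825
  [0.5→2.5]: (572.8+512.6)/2 × 2 = 1085.4
  Sum = 1251.45 µg/L·h
oral capsule tail: 512.6/0.313 = 1637.700; AUC_ev,0→∞ = 1251.45 + 1637.700 = 2889.15 µg/L·h
F = (AUC_ev/D_ev)/(AUC_iv/D_iv) = (2889.15/500)/(1573.18/250) = 5.7783/6.29272 = 0.9183

F = 0.918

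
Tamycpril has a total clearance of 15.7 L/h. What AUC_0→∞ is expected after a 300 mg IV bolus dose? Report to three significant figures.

AUC = 19.1 mg/L·h

AUC_0→∞ = Dose_iv / CL
        = 300 / 15.7 = 19.1083 mg/L·h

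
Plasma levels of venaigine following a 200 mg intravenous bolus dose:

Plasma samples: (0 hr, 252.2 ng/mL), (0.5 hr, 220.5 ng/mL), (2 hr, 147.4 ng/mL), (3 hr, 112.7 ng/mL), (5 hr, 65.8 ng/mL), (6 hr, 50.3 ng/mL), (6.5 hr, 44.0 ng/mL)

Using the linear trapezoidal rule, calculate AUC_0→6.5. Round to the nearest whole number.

AUC = 784 ng/mL·hr

Trapezoidal AUC_0→6.5:
  [0→0.5]: (252.2+220.5)/2 × 0.5 = 118.175
  [0.5→2]: (220.5+147.4)/2 × 1.5 = 275.925
  [2→3]: (147.4+112.7)/2 × 1 = 130.05
  [3→5]: (112.7+65.8)/2 × 2 = 178.5
  [5→6]: (65.8+50.3)/2 × 1 = 58.05
  [6→6.5]: (50.3+44.0)/2 × 0.5 = 23.575
  Sum = 784.275 ng/mL·hr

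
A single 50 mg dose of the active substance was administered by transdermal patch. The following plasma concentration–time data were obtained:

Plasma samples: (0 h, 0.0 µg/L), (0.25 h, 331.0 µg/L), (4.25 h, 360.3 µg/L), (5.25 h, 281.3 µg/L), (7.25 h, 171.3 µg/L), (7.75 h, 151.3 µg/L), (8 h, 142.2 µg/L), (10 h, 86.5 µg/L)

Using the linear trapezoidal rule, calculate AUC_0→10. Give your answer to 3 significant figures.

AUC = 2540 µg/L·h

Trapezoidal AUC_0→10:
  [0→0.25]: (0.0+331.0)/2 × 0.25 = 41.375
  [0.25→4.25]: (331.0+360.3)/2 × 4 = 1382.6
  [4.25→5.25]: (360.3+281.3)/2 × 1 = 320.8
  [5.25→7.25]: (281.3+171.3)/2 × 2 = 452.6
  [7.25→7.75]: (171.3+151.3)/2 × 0.5 = 80.65
  [7.75→8]: (151.3+142.2)/2 × 0.25 = 36.6875
  [8→10]: (142.2+86.5)/2 × 2 = 228.7
  Sum = 2543.4125 µg/L·h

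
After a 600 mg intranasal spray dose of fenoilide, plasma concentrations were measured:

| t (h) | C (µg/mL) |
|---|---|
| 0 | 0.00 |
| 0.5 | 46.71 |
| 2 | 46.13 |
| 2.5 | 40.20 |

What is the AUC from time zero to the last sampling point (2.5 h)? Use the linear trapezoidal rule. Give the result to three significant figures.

Trapezoidal AUC_0→2.5:
  [0→0.5]: (0.00+46.71)/2 × 0.5 = 11.6775
  [0.5→2]: (46.71+46.13)/2 × 1.5 = 69.63
  [2→2.5]: (46.13+40.20)/2 × 0.5 = 21.5825
  Sum = 102.89 µg/mL·h

AUC = 103 µg/mL·h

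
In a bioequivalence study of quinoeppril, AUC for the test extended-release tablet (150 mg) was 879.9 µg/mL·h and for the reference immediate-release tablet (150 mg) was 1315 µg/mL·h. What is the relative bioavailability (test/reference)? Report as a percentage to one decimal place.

F_rel = (AUC_test/D_test) / (AUC_ref/D_ref)
      = (879.9/150) / (1315/150)
      = 5.866 / 8.76667 = 0.6691 = 66.91%

F_rel = 66.9%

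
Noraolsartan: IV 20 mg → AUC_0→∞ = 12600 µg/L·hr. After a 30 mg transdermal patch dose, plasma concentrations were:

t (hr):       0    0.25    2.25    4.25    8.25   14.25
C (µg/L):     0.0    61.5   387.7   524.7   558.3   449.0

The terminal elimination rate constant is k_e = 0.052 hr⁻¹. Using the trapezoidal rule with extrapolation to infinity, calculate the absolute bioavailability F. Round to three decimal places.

F = 0.804

Trapezoidal AUC_0→14.25 (transdermal patch):
  [0→0.25]: (0.0+61.5)/2 × 0.25 = 7.6875
  [0.25→2.25]: (61.5+387.7)/2 × 2 = 449.2
  [2.25→4.25]: (387.7+524.7)/2 × 2 = 912.4
  [4.25→8.25]: (524.7+558.3)/2 × 4 = 2166.0
  [8.25→14.25]: (558.3+449.0)/2 × 6 = 3021.9
  Sum = 6557.1875 µg/L·hr
Tail: C_last/k_e = 449.0/0.052 = 8634.615
AUC_0→∞ (transdermal patch) = 6557.1875 + 8634.615 = 15191.8025 µg/L·hr
F = (AUC_ev/D_ev)/(AUC_iv/D_iv) = (15191.8025/30)/(12600/20) = 506.393/630 = 0.8038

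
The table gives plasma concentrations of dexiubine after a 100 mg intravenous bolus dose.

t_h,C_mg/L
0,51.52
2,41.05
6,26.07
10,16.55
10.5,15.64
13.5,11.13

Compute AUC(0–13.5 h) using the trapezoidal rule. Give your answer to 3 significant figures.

AUC = 360 mg/L·h

Trapezoidal AUC_0→13.5:
  [0→2]: (51.52+41.05)/2 × 2 = 92.57
  [2→6]: (41.05+26.07)/2 × 4 = 134.24
  [6→10]: (26.07+16.55)/2 × 4 = 85.24
  [10→10.5]: (16.55+15.64)/2 × 0.5 = 8.0475
  [10.5→13.5]: (15.64+11.13)/2 × 3 = 40.155
  Sum = 360.2525 mg/L·h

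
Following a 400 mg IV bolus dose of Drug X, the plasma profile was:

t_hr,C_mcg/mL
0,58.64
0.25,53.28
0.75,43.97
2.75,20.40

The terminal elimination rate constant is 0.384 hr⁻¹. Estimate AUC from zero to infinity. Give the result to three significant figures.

Trapezoidal AUC_0→2.75:
  [0→0.25]: (58.64+53.28)/2 × 0.25 = 13.99
  [0.25→0.75]: (53.28+43.97)/2 × 0.5 = 24.3125
  [0.75→2.75]: (43.97+20.40)/2 × 2 = 64.37
  Sum = 102.6725 mcg/mL·hr
Extrapolated tail: C_last / k_e = 20.40 / 0.384 = 53.125
AUC_0→∞ = 102.6725 + 53.125 = 155.7975 mcg/mL·hr

AUC = 156 mcg/mL·hr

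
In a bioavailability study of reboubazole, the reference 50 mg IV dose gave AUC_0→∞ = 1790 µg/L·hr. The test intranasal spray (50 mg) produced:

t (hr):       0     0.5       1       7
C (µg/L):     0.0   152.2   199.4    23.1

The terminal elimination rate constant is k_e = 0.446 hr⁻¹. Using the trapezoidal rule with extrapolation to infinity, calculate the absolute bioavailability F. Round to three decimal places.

F = 0.472

Trapezoidal AUC_0→7 (intranasal spray):
  [0→0.5]: (0.0+152.2)/2 × 0.5 = 38.05
  [0.5→1]: (152.2+199.4)/2 × 0.5 = 87.9
  [1→7]: (199.4+23.1)/2 × 6 = 667.5
  Sum = 793.45 µg/L·hr
Tail: C_last/k_e = 23.1/0.446 = 51.794
AUC_0→∞ (intranasal spray) = 793.45 + 51.794 = 845.244 µg/L·hr
F = (AUC_ev/D_ev)/(AUC_iv/D_iv) = (845.244/50)/(1790/50) = 16.90488/35.8 = 0.4722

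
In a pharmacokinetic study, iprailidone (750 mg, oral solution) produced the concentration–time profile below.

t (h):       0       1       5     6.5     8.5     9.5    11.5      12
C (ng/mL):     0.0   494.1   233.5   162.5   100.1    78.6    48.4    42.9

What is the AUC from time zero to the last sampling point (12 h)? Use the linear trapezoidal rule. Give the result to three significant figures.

Trapezoidal AUC_0→12:
  [0→1]: (0.0+494.1)/2 × 1 = 247.05
  [1→5]: (494.1+233.5)/2 × 4 = 1455.2
  [5→6.5]: (233.5+162.5)/2 × 1.5 = 297.0
  [6.5→8.5]: (162.5+100.1)/2 × 2 = 262.6
  [8.5→9.5]: (100.1+78.6)/2 × 1 = 89.35
  [9.5→11.5]: (78.6+48.4)/2 × 2 = 127.0
  [11.5→12]: (48.4+42.9)/2 × 0.5 = 22.825
  Sum = 2501.025 ng/mL·h

AUC = 2500 ng/mL·h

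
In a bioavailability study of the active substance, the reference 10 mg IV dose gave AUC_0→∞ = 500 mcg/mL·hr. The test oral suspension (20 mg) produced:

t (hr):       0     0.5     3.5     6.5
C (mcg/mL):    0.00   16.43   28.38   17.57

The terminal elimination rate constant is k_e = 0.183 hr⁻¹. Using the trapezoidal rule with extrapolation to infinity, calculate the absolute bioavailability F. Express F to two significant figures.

Trapezoidal AUC_0→6.5 (oral suspension):
  [0→0.5]: (0.00+16.43)/2 × 0.5 = 4.1075
  [0.5→3.5]: (16.43+28.38)/2 × 3 = 67.215
  [3.5→6.5]: (28.38+17.57)/2 × 3 = 68.925
  Sum = 140.2475 mcg/mL·hr
Tail: C_last/k_e = 17.57/0.183 = 96.011
AUC_0→∞ (oral suspension) = 140.2475 + 96.011 = 236.2585 mcg/mL·hr
F = (AUC_ev/D_ev)/(AUC_iv/D_iv) = (236.2585/20)/(500/10) = 11.812925/50 = 0.2363

F = 0.24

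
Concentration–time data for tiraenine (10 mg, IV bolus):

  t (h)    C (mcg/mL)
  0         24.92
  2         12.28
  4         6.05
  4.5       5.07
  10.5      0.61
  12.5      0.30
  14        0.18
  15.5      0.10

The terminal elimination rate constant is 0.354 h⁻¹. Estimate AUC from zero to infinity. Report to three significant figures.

AUC = 77.1 mcg/mL·h

Trapezoidal AUC_0→15.5:
  [0→2]: (24.92+12.28)/2 × 2 = 37.2
  [2→4]: (12.28+6.05)/2 × 2 = 18.33
  [4→4.5]: (6.05+5.07)/2 × 0.5 = 2.78
  [4.5→10.5]: (5.07+0.61)/2 × 6 = 17.04
  [10.5→12.5]: (0.61+0.30)/2 × 2 = 0.91
  [12.5→14]: (0.30+0.18)/2 × 1.5 = 0.36
  [14→15.5]: (0.18+0.10)/2 × 1.5 = 0.21
  Sum = 76.83 mcg/mL·h
Extrapolated tail: C_last / k_e = 0.10 / 0.354 = 0.282
AUC_0→∞ = 76.83 + 0.282 = 77.112 mcg/mL·h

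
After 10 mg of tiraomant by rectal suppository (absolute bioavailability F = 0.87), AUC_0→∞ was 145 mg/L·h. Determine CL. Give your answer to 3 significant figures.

CL = 0.0600 L/h

CL = F × Dose / AUC_0→∞
   = 0.87 × 10 / 145 = 0.06 L/h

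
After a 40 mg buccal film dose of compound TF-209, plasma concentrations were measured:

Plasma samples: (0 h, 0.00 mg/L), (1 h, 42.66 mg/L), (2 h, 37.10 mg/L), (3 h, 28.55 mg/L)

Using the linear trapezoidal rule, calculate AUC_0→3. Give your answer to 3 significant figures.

Trapezoidal AUC_0→3:
  [0→1]: (0.00+42.66)/2 × 1 = 21.33
  [1→2]: (42.66+37.10)/2 × 1 = 39.88
  [2→3]: (37.10+28.55)/2 × 1 = 32.825
  Sum = 94.035 mg/L·h

AUC = 94.0 mg/L·h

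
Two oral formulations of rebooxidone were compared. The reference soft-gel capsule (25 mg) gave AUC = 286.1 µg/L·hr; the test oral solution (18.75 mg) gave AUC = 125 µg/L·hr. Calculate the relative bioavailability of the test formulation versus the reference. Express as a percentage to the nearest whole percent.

F_rel = (AUC_test/D_test) / (AUC_ref/D_ref)
      = (125/18.75) / (286.1/25)
      = 6.66667 / 11.444 = 0.5825 = 58.25%

F_rel = 58%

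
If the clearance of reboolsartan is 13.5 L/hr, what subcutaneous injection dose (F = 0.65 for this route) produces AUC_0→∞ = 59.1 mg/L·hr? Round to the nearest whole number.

Dose = CL × AUC_0→∞ / F
     = 13.5 × 59.1 / 0.65 = 1227.46 mg

Dose = 1227 mg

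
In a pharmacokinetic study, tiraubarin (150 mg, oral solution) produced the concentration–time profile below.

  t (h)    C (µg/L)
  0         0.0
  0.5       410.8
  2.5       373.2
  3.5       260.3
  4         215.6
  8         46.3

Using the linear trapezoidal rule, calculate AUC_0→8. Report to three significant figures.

AUC = 1850 µg/L·h

Trapezoidal AUC_0→8:
  [0→0.5]: (0.0+410.8)/2 × 0.5 = 102.7
  [0.5→2.5]: (410.8+373.2)/2 × 2 = 784.0
  [2.5→3.5]: (373.2+260.3)/2 × 1 = 316.75
  [3.5→4]: (260.3+215.6)/2 × 0.5 = 118.975
  [4→8]: (215.6+46.3)/2 × 4 = 523.8
  Sum = 1846.225 µg/L·h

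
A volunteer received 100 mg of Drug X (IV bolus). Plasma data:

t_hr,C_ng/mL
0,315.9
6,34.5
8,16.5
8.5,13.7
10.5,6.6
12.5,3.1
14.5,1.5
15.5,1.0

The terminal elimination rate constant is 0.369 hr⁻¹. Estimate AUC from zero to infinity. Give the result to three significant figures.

AUC = 1150 ng/mL·hr

Trapezoidal AUC_0→15.5:
  [0→6]: (315.9+34.5)/2 × 6 = 1051.2
  [6→8]: (34.5+16.5)/2 × 2 = 51.0
  [8→8.5]: (16.5+13.7)/2 × 0.5 = 7.55
  [8.5→10.5]: (13.7+6.6)/2 × 2 = 20.3
  [10.5→12.5]: (6.6+3.1)/2 × 2 = 9.7
  [12.5→14.5]: (3.1+1.5)/2 × 2 = 4.6
  [14.5→15.5]: (1.5+1.0)/2 × 1 = 1.25
  Sum = 1145.6 ng/mL·hr
Extrapolated tail: C_last / k_e = 1.0 / 0.369 = 2.710
AUC_0→∞ = 1145.6 + 2.710 = 1148.31 ng/mL·hr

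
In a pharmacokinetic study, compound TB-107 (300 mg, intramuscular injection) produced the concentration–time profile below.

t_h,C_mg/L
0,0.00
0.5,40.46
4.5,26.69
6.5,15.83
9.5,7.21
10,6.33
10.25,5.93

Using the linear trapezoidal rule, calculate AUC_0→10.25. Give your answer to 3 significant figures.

AUC = 226 mg/L·h

Trapezoidal AUC_0→10.25:
  [0→0.5]: (0.00+40.46)/2 × 0.5 = 10.115
  [0.5→4.5]: (40.46+26.69)/2 × 4 = 134.3
  [4.5→6.5]: (26.69+15.83)/2 × 2 = 42.52
  [6.5→9.5]: (15.83+7.21)/2 × 3 = 34.56
  [9.5→10]: (7.21+6.33)/2 × 0.5 = 3.385
  [10→10.25]: (6.33+5.93)/2 × 0.25 = 1.5325
  Sum = 226.4125 mg/L·h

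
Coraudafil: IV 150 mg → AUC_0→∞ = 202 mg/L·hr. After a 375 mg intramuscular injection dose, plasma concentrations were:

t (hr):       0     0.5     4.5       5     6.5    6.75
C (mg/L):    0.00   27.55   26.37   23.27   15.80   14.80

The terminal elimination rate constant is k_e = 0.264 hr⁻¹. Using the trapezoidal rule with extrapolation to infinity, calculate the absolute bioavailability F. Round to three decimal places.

F = 0.428

Trapezoidal AUC_0→6.75 (intramuscular injection):
  [0→0.5]: (0.00+27.55)/2 × 0.5 = 6.8875
  [0.5→4.5]: (27.55+26.37)/2 × 4 = 107.84
  [4.5→5]: (26.37+23.27)/2 × 0.5 = 12.41
  [5→6.5]: (23.27+15.80)/2 × 1.5 = 29.3025
  [6.5→6.75]: (15.80+14.80)/2 × 0.25 = 3.825
  Sum = 160.265 mg/L·hr
Tail: C_last/k_e = 14.80/0.264 = 56.061
AUC_0→∞ (intramuscular injection) = 160.265 + 56.061 = 216.326 mg/L·hr
F = (AUC_ev/D_ev)/(AUC_iv/D_iv) = (216.326/375)/(202/150) = 0.576869/1.34667 = 0.4284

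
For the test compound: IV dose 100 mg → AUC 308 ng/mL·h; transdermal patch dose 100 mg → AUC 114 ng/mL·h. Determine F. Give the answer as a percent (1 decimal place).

F = 37.0%

F = (AUC_ev / D_ev) / (AUC_iv / D_iv)
  = (114/100) / (308/100)
  = 1.14 / 3.08 = 0.3701
  = 37.01%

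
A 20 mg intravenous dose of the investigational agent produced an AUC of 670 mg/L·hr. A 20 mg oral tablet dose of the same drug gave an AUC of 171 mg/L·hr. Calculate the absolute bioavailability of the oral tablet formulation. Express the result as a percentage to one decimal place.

F = (AUC_ev / D_ev) / (AUC_iv / D_iv)
  = (171/20) / (670/20)
  = 8.55 / 33.5 = 0.2552
  = 25.52%

F = 25.5%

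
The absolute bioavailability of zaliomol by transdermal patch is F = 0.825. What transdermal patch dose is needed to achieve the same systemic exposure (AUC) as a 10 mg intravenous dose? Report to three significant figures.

D_transdermal = 12.1 mg

For equal systemic exposure: F × D_ev = D_iv
D_ev = D_iv / F = 10 / 0.825 = 12.1212 mg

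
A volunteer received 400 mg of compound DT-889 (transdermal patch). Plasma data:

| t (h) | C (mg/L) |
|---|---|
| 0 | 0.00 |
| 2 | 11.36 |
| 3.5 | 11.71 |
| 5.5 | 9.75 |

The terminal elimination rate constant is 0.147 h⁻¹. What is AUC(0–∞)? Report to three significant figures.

Trapezoidal AUC_0→5.5:
  [0→2]: (0.00+11.36)/2 × 2 = 11.36
  [2→3.5]: (11.36+11.71)/2 × 1.5 = 17.3025
  [3.5→5.5]: (11.71+9.75)/2 × 2 = 21.46
  Sum = 50.1225 mg/L·h
Extrapolated tail: C_last / k_e = 9.75 / 0.147 = 66.327
AUC_0→∞ = 50.1225 + 66.327 = 116.4495 mg/L·h

AUC = 116 mg/L·h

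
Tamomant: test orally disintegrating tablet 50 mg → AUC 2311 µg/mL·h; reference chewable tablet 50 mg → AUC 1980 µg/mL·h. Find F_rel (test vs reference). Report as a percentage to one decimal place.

F_rel = (AUC_test/D_test) / (AUC_ref/D_ref)
      = (2311/50) / (1980/50)
      = 46.22 / 39.6 = 1.1672 = 116.72%

F_rel = 116.7%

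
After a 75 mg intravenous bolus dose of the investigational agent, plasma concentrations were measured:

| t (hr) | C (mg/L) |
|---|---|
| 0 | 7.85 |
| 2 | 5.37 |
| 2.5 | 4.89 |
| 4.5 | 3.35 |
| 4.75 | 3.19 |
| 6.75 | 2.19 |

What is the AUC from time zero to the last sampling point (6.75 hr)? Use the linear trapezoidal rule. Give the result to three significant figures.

AUC = 30.2 mg/L·hr

Trapezoidal AUC_0→6.75:
  [0→2]: (7.85+5.37)/2 × 2 = 13.22
  [2→2.5]: (5.37+4.89)/2 × 0.5 = 2.565
  [2.5→4.5]: (4.89+3.35)/2 × 2 = 8.24
  [4.5→4.75]: (3.35+3.19)/2 × 0.25 = 0.8175
  [4.75→6.75]: (3.19+2.19)/2 × 2 = 5.38
  Sum = 30.2225 mg/L·hr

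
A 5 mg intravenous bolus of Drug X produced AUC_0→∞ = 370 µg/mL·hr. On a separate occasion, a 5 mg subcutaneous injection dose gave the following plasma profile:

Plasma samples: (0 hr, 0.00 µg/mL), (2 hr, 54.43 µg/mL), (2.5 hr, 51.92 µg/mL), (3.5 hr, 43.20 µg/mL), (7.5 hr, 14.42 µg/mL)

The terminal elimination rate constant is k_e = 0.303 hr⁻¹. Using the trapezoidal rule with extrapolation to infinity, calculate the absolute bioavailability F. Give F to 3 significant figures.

F = 0.788

Trapezoidal AUC_0→7.5 (subcutaneous injection):
  [0→2]: (0.00+54.43)/2 × 2 = 54.43
  [2→2.5]: (54.43+51.92)/2 × 0.5 = 26.5875
  [2.5→3.5]: (51.92+43.20)/2 × 1 = 47.56
  [3.5→7.5]: (43.20+14.42)/2 × 4 = 115.24
  Sum = 243.8175 µg/mL·hr
Tail: C_last/k_e = 14.42/0.303 = 47.591
AUC_0→∞ (subcutaneous injection) = 243.8175 + 47.591 = 291.4085 µg/mL·hr
F = (AUC_ev/D_ev)/(AUC_iv/D_iv) = (291.4085/5)/(370/5) = 58.2817/74 = 0.7876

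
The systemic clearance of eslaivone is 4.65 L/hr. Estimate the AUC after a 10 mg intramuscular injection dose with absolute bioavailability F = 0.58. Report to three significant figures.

AUC = 1.25 mg/L·hr

AUC_0→∞ = F × Dose / CL
        = 0.58 × 10 / 4.65 = 1.24731 mg/L·hr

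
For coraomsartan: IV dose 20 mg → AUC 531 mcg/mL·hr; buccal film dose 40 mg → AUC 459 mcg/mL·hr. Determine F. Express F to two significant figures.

F = (AUC_ev / D_ev) / (AUC_iv / D_iv)
  = (459/40) / (531/20)
  = 11.475 / 26.55 = 0.4322

F = 0.43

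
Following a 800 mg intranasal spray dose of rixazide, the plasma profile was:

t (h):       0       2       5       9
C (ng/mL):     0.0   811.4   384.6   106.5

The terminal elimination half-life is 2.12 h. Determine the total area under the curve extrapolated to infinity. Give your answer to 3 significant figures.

Trapezoidal AUC_0→9:
  [0→2]: (0.0+811.4)/2 × 2 = 811.4
  [2→5]: (811.4+384.6)/2 × 3 = 1794.0
  [5→9]: (384.6+106.5)/2 × 4 = 982.2
  Sum = 3587.6 ng/mL·h
k_e = ln2 / t½ = 0.693147 / 2.12 = 0.3270 h^-1
Extrapolated tail: C_last / k_e = 106.5 / 0.327 = 325.688
AUC_0→∞ = 3587.6 + 325.688 = 3913.288 ng/mL·h

AUC = 3910 ng/mL·h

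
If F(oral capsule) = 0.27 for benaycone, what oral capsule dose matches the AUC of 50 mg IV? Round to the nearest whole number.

For equal systemic exposure: F × D_ev = D_iv
D_ev = D_iv / F = 50 / 0.27 = 185.185 mg

D_oral = 185 mg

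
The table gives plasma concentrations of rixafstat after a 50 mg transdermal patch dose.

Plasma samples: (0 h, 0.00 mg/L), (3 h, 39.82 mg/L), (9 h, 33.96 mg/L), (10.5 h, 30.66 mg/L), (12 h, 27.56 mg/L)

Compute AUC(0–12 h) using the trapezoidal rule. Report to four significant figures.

AUC = 373.2 mg/L·h

Trapezoidal AUC_0→12:
  [0→3]: (0.00+39.82)/2 × 3 = 59.73
  [3→9]: (39.82+33.96)/2 × 6 = 221.34
  [9→10.5]: (33.96+30.66)/2 × 1.5 = 48.465
  [10.5→12]: (30.66+27.56)/2 × 1.5 = 43.665
  Sum = 373.2 mg/L·h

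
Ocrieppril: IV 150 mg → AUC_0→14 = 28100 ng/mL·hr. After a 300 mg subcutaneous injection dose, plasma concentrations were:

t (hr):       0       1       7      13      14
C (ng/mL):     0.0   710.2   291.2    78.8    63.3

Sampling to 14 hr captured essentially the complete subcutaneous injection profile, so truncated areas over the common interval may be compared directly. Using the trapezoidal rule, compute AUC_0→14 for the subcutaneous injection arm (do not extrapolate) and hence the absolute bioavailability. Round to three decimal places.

F = 0.081

Trapezoidal AUC_0→14 (subcutaneous injection):
  [0→1]: (0.0+710.2)/2 × 1 = 355.1
  [1→7]: (710.2+291.2)/2 × 6 = 3004.2
  [7→13]: (291.2+78.8)/2 × 6 = 1110.0
  [13→14]: (78.8+63.3)/2 × 1 = 71.05
  Sum = 4540.35 ng/mL·hr
F = (AUC_ev/D_ev)/(AUC_iv/D_iv) = (4540.35/300)/(28100/150) = 15.1345/187.333 = 0.0808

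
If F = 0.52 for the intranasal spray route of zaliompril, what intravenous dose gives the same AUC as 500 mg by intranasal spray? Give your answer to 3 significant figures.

D_iv = 260 mg

Systemic exposure from an extravascular dose = F × D_ev, so the equivalent IV dose is F × D_ev.
D_iv = F × D_ev = 0.52 × 500 = 260 mg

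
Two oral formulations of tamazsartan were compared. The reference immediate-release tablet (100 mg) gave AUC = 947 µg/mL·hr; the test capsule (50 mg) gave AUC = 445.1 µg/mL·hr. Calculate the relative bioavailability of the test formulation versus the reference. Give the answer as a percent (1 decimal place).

F_rel = (AUC_test/D_test) / (AUC_ref/D_ref)
      = (445.1/50) / (947/100)
      = 8.902 / 9.47 = 0.9400 = 94.00%

F_rel = 94.0%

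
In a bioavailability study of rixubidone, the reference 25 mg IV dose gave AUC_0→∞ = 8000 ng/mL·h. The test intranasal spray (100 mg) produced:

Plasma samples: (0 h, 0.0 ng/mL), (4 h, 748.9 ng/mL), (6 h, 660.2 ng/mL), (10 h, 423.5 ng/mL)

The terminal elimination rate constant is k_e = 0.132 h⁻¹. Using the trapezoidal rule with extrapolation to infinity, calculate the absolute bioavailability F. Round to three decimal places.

Trapezoidal AUC_0→10 (intranasal spray):
  [0→4]: (0.0+748.9)/2 × 4 = 1497.8
  [4→6]: (748.9+660.2)/2 × 2 = 1409.1
  [6→10]: (660.2+423.5)/2 × 4 = 2167.4
  Sum = 5074.3 ng/mL·h
Tail: C_last/k_e = 423.5/0.132 = 3208.333
AUC_0→∞ (intranasal spray) = 5074.3 + 3208.333 = 8282.633 ng/mL·h
F = (AUC_ev/D_ev)/(AUC_iv/D_iv) = (8282.633/100)/(8000/25) = 82.82633/320 = 0.2588

F = 0.259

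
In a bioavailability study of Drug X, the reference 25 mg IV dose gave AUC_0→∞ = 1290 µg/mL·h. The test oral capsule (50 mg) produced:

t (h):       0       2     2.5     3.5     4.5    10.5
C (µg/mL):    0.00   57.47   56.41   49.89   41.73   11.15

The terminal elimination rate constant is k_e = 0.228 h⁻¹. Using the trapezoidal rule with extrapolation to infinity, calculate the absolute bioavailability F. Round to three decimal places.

F = 0.152

Trapezoidal AUC_0→10.5 (oral capsule):
  [0→2]: (0.00+57.47)/2 × 2 = 57.47
  [2→2.5]: (57.47+56.41)/2 × 0.5 = 28.47
  [2.5→3.5]: (56.41+49.89)/2 × 1 = 53.15
  [3.5→4.5]: (49.89+41.73)/2 × 1 = 45.81
  [4.5→10.5]: (41.73+11.15)/2 × 6 = 158.64
  Sum = 343.54 µg/mL·h
Tail: C_last/k_e = 11.15/0.228 = 48.904
AUC_0→∞ (oral capsule) = 343.54 + 48.904 = 392.444 µg/mL·h
F = (AUC_ev/D_ev)/(AUC_iv/D_iv) = (392.444/50)/(1290/25) = 7.84888/51.6 = 0.1521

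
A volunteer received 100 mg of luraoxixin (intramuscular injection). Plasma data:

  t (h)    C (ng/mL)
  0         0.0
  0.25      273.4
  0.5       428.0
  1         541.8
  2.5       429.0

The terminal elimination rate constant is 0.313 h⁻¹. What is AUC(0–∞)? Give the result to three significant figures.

Trapezoidal AUC_0→2.5:
  [0→0.25]: (0.0+273.4)/2 × 0.25 = 34.175
  [0.25→0.5]: (273.4+428.0)/2 × 0.25 = 87.675
  [0.5→1]: (428.0+541.8)/2 × 0.5 = 242.45
  [1→2.5]: (541.8+429.0)/2 × 1.5 = 728.1
  Sum = 1092.4 ng/mL·h
Extrapolated tail: C_last / k_e = 429.0 / 0.313 = 1370.607
AUC_0→∞ = 1092.4 + 1370.607 = 2463.007 ng/mL·h

AUC = 2460 ng/mL·h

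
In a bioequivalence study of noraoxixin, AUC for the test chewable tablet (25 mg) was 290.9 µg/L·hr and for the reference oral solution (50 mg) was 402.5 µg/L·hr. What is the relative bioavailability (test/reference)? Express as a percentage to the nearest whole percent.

F_rel = (AUC_test/D_test) / (AUC_ref/D_ref)
      = (290.9/25) / (402.5/50)
      = 11.636 / 8.05 = 1.4455 = 144.55%

F_rel = 145%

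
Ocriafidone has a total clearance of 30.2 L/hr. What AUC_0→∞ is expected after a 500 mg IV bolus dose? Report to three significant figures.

AUC_0→∞ = Dose_iv / CL
        = 500 / 30.2 = 16.5563 mg/L·hr

AUC = 16.6 mg/L·hr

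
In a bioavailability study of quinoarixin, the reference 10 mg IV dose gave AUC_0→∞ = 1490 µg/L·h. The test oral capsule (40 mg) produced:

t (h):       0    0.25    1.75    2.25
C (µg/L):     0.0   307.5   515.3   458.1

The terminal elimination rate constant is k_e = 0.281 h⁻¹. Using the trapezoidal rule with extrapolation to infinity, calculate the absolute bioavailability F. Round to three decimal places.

Trapezoidal AUC_0→2.25 (oral capsule):
  [0→0.25]: (0.0+307.5)/2 × 0.25 = 38.4375
  [0.25→1.75]: (307.5+515.3)/2 × 1.5 = 617.1
  [1.75→2.25]: (515.3+458.1)/2 × 0.5 = 243.35
  Sum = 898.8875 µg/L·h
Tail: C_last/k_e = 458.1/0.281 = 1630.249
AUC_0→∞ (oral capsule) = 898.8875 + 1630.249 = 2529.1365 µg/L·h
F = (AUC_ev/D_ev)/(AUC_iv/D_iv) = (2529.1365/40)/(1490/10) = 63.2284/149 = 0.4244

F = 0.424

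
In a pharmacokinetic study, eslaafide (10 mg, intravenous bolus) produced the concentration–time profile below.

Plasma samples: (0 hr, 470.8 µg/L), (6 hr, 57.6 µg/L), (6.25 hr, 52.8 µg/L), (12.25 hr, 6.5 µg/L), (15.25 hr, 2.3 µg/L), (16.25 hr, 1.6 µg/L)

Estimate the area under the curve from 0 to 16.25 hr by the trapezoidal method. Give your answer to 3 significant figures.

AUC = 1790 µg/L·hr

Trapezoidal AUC_0→16.25:
  [0→6]: (470.8+57.6)/2 × 6 = 1585.2
  [6→6.25]: (57.6+52.8)/2 × 0.25 = 13.8
  [6.25→12.25]: (52.8+6.5)/2 × 6 = 177.9
  [12.25→15.25]: (6.5+2.3)/2 × 3 = 13.2
  [15.25→16.25]: (2.3+1.6)/2 × 1 = 1.95
  Sum = 1792.05 µg/L·hr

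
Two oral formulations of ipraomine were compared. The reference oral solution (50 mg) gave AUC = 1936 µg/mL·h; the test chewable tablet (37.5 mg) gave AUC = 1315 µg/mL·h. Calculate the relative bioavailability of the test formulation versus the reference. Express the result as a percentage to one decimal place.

F_rel = (AUC_test/D_test) / (AUC_ref/D_ref)
      = (1315/37.5) / (1936/50)
      = 35.0667 / 38.72 = 0.9056 = 90.56%

F_rel = 90.6%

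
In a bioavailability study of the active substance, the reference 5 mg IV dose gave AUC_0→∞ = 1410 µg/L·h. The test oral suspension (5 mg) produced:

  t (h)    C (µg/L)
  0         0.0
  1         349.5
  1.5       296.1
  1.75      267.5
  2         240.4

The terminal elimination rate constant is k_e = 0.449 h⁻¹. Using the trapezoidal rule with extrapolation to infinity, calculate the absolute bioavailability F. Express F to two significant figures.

F = 0.71

Trapezoidal AUC_0→2 (oral suspension):
  [0→1]: (0.0+349.5)/2 × 1 = 174.75
  [1→1.5]: (349.5+296.1)/2 × 0.5 = 161.4
  [1.5→1.75]: (296.1+267.5)/2 × 0.25 = 70.45
  [1.75→2]: (267.5+240.4)/2 × 0.25 = 63.4875
  Sum = 470.0875 µg/L·h
Tail: C_last/k_e = 240.4/0.449 = 535.412
AUC_0→∞ (oral suspension) = 470.0875 + 535.412 = 1005.4995 µg/L·h
F = (AUC_ev/D_ev)/(AUC_iv/D_iv) = (1005.4995/5)/(1410/5) = 201.0999/282 = 0.7131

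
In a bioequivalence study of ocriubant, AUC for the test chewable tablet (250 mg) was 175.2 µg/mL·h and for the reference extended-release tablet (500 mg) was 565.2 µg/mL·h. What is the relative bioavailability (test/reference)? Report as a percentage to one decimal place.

F_rel = 62.0%

F_rel = (AUC_test/D_test) / (AUC_ref/D_ref)
      = (175.2/250) / (565.2/500)
      = 0.7008 / 1.1304 = 0.6200 = 62.00%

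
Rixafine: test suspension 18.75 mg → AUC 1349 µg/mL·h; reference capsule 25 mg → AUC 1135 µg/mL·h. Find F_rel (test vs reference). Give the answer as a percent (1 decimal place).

F_rel = (AUC_test/D_test) / (AUC_ref/D_ref)
      = (1349/18.75) / (1135/25)
      = 71.9467 / 45.4 = 1.5847 = 158.47%

F_rel = 158.5%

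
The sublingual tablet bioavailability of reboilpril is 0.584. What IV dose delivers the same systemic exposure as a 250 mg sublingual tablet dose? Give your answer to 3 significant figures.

Systemic exposure from an extravascular dose = F × D_ev, so the equivalent IV dose is F × D_ev.
D_iv = F × D_ev = 0.584 × 250 = 146 mg

D_iv = 146 mg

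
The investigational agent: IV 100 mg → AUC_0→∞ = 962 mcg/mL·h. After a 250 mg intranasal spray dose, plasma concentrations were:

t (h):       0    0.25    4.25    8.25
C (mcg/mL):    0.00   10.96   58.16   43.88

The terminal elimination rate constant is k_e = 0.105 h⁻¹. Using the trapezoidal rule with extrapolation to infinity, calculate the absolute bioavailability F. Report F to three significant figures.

Trapezoidal AUC_0→8.25 (intranasal spray):
  [0→0.25]: (0.00+10.96)/2 × 0.25 = 1.37
  [0.25→4.25]: (10.96+58.16)/2 × 4 = 138.24
  [4.25→8.25]: (58.16+43.88)/2 × 4 = 204.08
  Sum = 343.69 mcg/mL·h
Tail: C_last/k_e = 43.88/0.105 = 417.905
AUC_0→∞ (intranasal spray) = 343.69 + 417.905 = 761.595 mcg/mL·h
F = (AUC_ev/D_ev)/(AUC_iv/D_iv) = (761.595/250)/(962/100) = 3.04638/9.62 = 0.3167

F = 0.317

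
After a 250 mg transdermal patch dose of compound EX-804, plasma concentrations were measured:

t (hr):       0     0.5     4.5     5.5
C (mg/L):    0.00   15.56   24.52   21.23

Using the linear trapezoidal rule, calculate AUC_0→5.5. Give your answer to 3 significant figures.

AUC = 107 mg/L·hr

Trapezoidal AUC_0→5.5:
  [0→0.5]: (0.00+15.56)/2 × 0.5 = 3.89
  [0.5→4.5]: (15.56+24.52)/2 × 4 = 80.16
  [4.5→5.5]: (24.52+21.23)/2 × 1 = 22.875
  Sum = 106.925 mg/L·hr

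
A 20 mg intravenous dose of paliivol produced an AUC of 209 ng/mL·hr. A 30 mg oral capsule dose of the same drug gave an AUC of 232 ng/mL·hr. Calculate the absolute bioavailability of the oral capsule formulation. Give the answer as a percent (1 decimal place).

F = (AUC_ev / D_ev) / (AUC_iv / D_iv)
  = (232/30) / (209/20)
  = 7.73333 / 10.45 = 0.7400
  = 74.00%

F = 74.0%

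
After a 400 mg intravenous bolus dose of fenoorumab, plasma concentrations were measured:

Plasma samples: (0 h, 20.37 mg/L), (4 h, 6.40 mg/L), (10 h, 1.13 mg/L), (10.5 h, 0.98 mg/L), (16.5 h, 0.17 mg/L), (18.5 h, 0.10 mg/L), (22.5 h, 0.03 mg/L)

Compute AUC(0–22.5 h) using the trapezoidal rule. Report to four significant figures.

AUC = 80.64 mg/L·h

Trapezoidal AUC_0→22.5:
  [0→4]: (20.37+6.40)/2 × 4 = 53.54
  [4→10]: (6.40+1.13)/2 × 6 = 22.59
  [10→10.5]: (1.13+0.98)/2 × 0.5 = 0.5275
  [10.5→16.5]: (0.98+0.17)/2 × 6 = 3.45
  [16.5→18.5]: (0.17+0.10)/2 × 2 = 0.27
  [18.5→22.5]: (0.10+0.03)/2 × 4 = 0.26
  Sum = 80.6375 mg/L·h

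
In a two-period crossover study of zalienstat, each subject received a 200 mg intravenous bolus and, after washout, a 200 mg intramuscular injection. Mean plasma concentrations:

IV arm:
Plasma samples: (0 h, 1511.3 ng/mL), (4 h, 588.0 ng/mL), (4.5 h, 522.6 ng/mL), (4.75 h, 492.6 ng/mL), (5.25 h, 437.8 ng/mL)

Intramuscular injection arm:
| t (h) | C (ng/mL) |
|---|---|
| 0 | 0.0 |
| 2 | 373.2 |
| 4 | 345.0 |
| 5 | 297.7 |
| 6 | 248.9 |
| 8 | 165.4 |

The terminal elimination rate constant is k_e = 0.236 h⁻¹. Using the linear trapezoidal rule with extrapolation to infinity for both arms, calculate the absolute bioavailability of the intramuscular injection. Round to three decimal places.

Trapezoidal AUC_0→5.25 (IV):
  [0→4]: (1511.3+588.0)/2 × 4 = 4198.6
  [4→4.5]: (588.0+522.6)/2 × 0.5 = 277.65
  [4.5→4.75]: (522.6+492.6)/2 × 0.25 = 126.9
  [4.75→5.25]: (492.6+437.8)/2 × 0.5 = 232.6
  Sum = 4835.75 ng/mL·h
IV tail: 437.8/0.236 = 1855.085; AUC_iv,0→∞ = 4835.75 + 1855.085 = 6690.835 ng/mL·h
Trapezoidal AUC_0→8 (intramuscular injection):
  [0→2]: (0.0+373.2)/2 × 2 = 373.2
  [2→4]: (373.2+345.0)/2 × 2 = 718.2
  [4→5]: (345.0+297.7)/2 × 1 = 321.35
  [5→6]: (297.7+248.9)/2 × 1 = 273.3
  [6→8]: (248.9+165.4)/2 × 2 = 414.3
  Sum = 2100.35 ng/mL·h
intramuscular injection tail: 165.4/0.236 = 700.847; AUC_ev,0→∞ = 2100.35 + 700.847 = 2801.197 ng/mL·h
F = (AUC_ev/D_ev)/(AUC_iv/D_iv) = (2801.197/200)/(6690.835/200) = 14.005985/33.454175 = 0.4187

F = 0.419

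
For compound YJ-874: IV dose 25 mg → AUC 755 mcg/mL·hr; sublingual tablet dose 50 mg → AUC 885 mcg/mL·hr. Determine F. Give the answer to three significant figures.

F = 0.586

F = (AUC_ev / D_ev) / (AUC_iv / D_iv)
  = (885/50) / (755/25)
  = 17.7 / 30.2 = 0.5861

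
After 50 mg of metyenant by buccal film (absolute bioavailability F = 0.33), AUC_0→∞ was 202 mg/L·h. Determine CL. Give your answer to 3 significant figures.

CL = F × Dose / AUC_0→∞
   = 0.33 × 50 / 202 = 0.0816832 L/h

CL = 0.0817 L/h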